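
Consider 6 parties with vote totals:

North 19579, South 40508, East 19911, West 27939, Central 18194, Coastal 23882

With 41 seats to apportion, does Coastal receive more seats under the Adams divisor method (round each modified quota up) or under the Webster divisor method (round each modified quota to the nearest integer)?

Adams: North 5, South 11, East 6, West 8, Central 5, Coastal 6.
Webster: North 5, South 11, East 5, West 8, Central 5, Coastal 7.
Coastal gets 6 under Adams and 7 under Webster.

Webster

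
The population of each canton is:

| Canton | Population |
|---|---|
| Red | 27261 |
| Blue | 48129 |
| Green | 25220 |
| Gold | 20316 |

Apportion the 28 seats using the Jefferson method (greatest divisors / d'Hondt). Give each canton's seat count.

Standard divisor 120926/28 ≈ 4318.786; standard quotas: Red 6.312, Blue 11.144, Green 5.840, Gold 4.704.
Rounding down gives 6, 11, 5, 4 = 26 seats, so the divisor must be adjusted.
With modified divisor 4040: modified quotas Red 6.748, Blue 11.913, Green 6.243, Gold 5.029.
Rounding down: Red 6, Blue 11, Green 6, Gold 5 (total 28).

Red 6, Blue 11, Green 6, Gold 5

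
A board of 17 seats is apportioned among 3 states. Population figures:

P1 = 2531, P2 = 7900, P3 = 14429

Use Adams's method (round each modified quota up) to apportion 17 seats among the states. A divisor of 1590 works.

With modified divisor 1590: modified quotas P1 1.592, P2 4.969, P3 9.075.
Rounding up: P1 2, P2 5, P3 10 (total 17).

P1=2; P2=5; P3=10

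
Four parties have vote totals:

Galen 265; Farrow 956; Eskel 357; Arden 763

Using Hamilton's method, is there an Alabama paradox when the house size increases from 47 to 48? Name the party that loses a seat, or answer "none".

Galen

At 47 seats: Galen 6, Farrow 19, Eskel 7, Arden 15.
At 48 seats: Galen 5, Farrow 20, Eskel 7, Arden 16.
Galen drops from 6 to 5.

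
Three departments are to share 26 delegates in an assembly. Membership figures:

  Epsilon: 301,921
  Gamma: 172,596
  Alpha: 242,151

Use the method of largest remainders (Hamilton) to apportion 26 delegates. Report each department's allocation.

Epsilon=11, Gamma=6, Alpha=9

Total 716668; standard divisor 716668/26 ≈ 27564.154.
Standard quotas: Epsilon 10.9534, Gamma 6.2616, Alpha 8.7850.
Lower quotas: Epsilon 10, Gamma 6, Alpha 8 (sum 24, leaving 2 seats).
Remainders in descending order: Epsilon 0.9534, Alpha 0.7850, Gamma 0.2616.
The surplus seats go to Epsilon, Alpha.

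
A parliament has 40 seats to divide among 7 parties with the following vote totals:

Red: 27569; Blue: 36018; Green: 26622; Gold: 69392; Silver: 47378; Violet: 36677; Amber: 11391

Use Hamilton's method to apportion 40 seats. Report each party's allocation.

Red: 4, Blue: 6, Green: 4, Gold: 11, Silver: 7, Violet: 6, Amber: 2

Total 255047; standard divisor 255047/40 ≈ 6376.175.
Standard quotas: Red 4.3238, Blue 5.6488, Green 4.1752, Gold 10.8830, Silver 7.4305, Violet 5.7522, Amber 1.7865.
Lower quotas: Red 4, Blue 5, Green 4, Gold 10, Silver 7, Violet 5, Amber 1 (sum 36, leaving 4 seats).
Remainders in descending order: Gold 0.8830, Amber 0.7865, Violet 0.7522, Blue 0.6488, Silver 0.4305, Red 0.3238, Green 0.1752.
Largest remainders: Gold, Amber, Violet, Blue receive the extra seats.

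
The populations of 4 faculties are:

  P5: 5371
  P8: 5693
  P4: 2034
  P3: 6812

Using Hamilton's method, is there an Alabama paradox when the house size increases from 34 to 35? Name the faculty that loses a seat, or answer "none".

At 34 seats: P5 9, P8 10, P4 3, P3 12.
At 35 seats: P5 9, P8 10, P4 4, P3 12.
No faculty's allocation decreased.

none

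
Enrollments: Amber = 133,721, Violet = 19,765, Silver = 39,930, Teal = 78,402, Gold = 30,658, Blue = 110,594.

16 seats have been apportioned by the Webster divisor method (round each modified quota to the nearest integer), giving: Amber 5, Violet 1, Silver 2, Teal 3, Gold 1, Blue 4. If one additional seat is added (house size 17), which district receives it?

Priority for the next seat is population ÷ (current seats + 0.5).
Priorities: Amber 24312.909, Violet 13176.667, Silver 15972.000, Teal 22400.571, Gold 20438.667, Blue 24576.444.
Highest priority: Blue.

Blue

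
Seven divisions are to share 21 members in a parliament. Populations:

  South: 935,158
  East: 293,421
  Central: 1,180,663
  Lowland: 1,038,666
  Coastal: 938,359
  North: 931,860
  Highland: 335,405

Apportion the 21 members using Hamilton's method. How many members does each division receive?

Total 5653532; standard divisor 5653532/21 ≈ 269215.81.
Standard quotas: South 3.4736, East 1.0899, Central 4.3856, Lowland 3.8581, Coastal 3.4855, North 3.4614, Highland 1.2459.
Lower quotas: South 3, East 1, Central 4, Lowland 3, Coastal 3, North 3, Highland 1 (sum 18, leaving 3 seats).
Remainders in descending order: Lowland 0.8581, Coastal 0.4855, South 0.4736, North 0.4614, Central 0.3856, Highland 0.2459, East 0.0899.
The surplus seats go to Lowland, Coastal, South.

South 4; East 1; Central 4; Lowland 4; Coastal 4; North 3; Highland 1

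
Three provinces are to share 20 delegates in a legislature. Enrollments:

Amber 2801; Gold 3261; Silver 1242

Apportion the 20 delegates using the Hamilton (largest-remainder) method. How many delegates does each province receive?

Amber 8, Gold 9, Silver 3

Standard divisor: 7304 ÷ 20 ≈ 365.2.
Standard quotas: Amber 7.670, Gold 8.929, Silver 3.401.
Lower quotas: Amber 7, Gold 8, Silver 3 (sum 18, leaving 2 seats).
Remainders in descending order: Gold 0.929, Amber 0.670, Silver 0.401.
The surplus seats go to Gold, Amber.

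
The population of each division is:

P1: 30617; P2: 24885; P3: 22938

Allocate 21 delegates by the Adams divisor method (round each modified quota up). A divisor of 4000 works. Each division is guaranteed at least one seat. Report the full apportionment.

With modified divisor 4000: modified quotas P1 7.654, P2 6.221, P3 5.734.
Rounding up: P1 8, P2 7, P3 6 (total 21).

P1 8, P2 7, P3 6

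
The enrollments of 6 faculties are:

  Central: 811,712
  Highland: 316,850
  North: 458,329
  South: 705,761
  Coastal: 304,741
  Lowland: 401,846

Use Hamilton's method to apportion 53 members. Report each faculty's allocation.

Central 14, Highland 6, North 8, South 13, Coastal 5, Lowland 7

Standard divisor: 2999239 ÷ 53 ≈ 56589.415.
Standard quotas: Central 14.3439, Highland 5.5991, North 8.0992, South 12.4716, Coastal 5.3851, Lowland 7.1011.
Lower quotas: Central 14, Highland 5, North 8, South 12, Coastal 5, Lowland 7 (sum 51, leaving 2 seats).
Remainders in descending order: Highland 0.5991, South 0.4716, Coastal 0.3851, Central 0.3439, Lowland 0.1011, North 0.0992.
The surplus seats go to Highland, South.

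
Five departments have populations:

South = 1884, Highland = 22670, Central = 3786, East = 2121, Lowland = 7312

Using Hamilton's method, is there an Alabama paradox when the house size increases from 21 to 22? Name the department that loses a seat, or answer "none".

At 21 seats: South 1, Highland 13, Central 2, East 1, Lowland 4.
At 22 seats: South 1, Highland 13, Central 2, East 1, Lowland 5.
No department's allocation decreased.

none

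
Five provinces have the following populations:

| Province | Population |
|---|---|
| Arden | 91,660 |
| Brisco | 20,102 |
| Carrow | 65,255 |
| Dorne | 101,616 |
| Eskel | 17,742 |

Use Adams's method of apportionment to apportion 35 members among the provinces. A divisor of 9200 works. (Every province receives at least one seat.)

Arden: 10, Brisco: 3, Carrow: 8, Dorne: 12, Eskel: 2

With modified divisor 9200: modified quotas Arden 9.963, Brisco 2.185, Carrow 7.093, Dorne 11.045, Eskel 1.928.
Rounding up: Arden 10, Brisco 3, Carrow 8, Dorne 12, Eskel 2 (total 35).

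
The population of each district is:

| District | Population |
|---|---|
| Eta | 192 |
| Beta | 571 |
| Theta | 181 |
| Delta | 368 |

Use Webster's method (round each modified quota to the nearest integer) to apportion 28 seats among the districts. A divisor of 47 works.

With modified divisor 47: modified quotas Eta 4.085, Beta 12.149, Theta 3.851, Delta 7.830.
Rounding to the nearest integer: Eta 4, Beta 12, Theta 4, Delta 8 (total 28).

Eta 4, Beta 12, Theta 4, Delta 8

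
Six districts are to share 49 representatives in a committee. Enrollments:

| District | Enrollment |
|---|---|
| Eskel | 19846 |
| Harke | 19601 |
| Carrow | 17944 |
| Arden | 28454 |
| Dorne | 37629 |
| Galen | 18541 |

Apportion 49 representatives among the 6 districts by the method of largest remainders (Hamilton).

Eskel: 7, Harke: 7, Carrow: 6, Arden: 10, Dorne: 13, Galen: 6

Standard divisor: 142015 ÷ 49 ≈ 2898.265.
Standard quotas: Eskel 6.8475, Harke 6.7630, Carrow 6.1913, Arden 9.8176, Dorne 12.9833, Galen 6.3973.
Lower quotas: Eskel 6, Harke 6, Carrow 6, Arden 9, Dorne 12, Galen 6 (sum 45, leaving 4 seats).
Remainders in descending order: Dorne 0.9833, Eskel 0.8475, Arden 0.8176, Harke 0.7630, Galen 0.3973, Carrow 0.1913.
Largest remainders: Dorne, Eskel, Arden, Harke receive the extra seats.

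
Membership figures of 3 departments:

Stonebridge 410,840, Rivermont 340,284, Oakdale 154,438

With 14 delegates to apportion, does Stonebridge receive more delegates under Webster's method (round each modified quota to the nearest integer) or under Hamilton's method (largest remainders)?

Webster

Webster: Stonebridge 7, Rivermont 5, Oakdale 2.
Hamilton: Stonebridge 6, Rivermont 5, Oakdale 3.
Stonebridge gets 7 under Webster and 6 under Hamilton.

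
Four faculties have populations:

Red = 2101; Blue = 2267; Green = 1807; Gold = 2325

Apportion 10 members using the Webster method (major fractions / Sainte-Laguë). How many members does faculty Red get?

Standard divisor 8500/10 ≈ 850; standard quotas: Red 2.472, Blue 2.667, Green 2.126, Gold 2.735.
Rounding to the nearest integer gives Red 2, Blue 3, Green 2, Gold 3 — total 10, matching the house size, so no adjustment is needed.
Red receives 2.

2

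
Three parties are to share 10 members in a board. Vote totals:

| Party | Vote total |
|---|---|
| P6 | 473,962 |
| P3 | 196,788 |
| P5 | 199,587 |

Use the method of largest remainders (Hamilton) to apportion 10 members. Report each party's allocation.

P6: 6, P3: 2, P5: 2

Standard divisor: 870337 ÷ 10 ≈ 87033.7.
Standard quotas: P6 5.4457, P3 2.2611, P5 2.2932.
Lower quotas: P6 5, P3 2, P5 2 (sum 9, leaving 1 seat).
Remainders in descending order: P6 0.4457, P5 0.2932, P3 0.2611.
Largest remainder: P6 receives the extra seat.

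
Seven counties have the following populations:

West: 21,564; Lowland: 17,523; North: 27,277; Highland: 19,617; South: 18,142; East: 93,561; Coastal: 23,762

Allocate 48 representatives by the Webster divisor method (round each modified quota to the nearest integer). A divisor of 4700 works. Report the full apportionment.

With modified divisor 4700: modified quotas West 4.588, Lowland 3.728, North 5.804, Highland 4.174, South 3.860, East 19.907, Coastal 5.056.
Rounding to the nearest integer: West 5, Lowland 4, North 6, Highland 4, South 4, East 20, Coastal 5 (total 48).

West: 5, Lowland: 4, North: 6, Highland: 4, South: 4, East: 20, Coastal: 5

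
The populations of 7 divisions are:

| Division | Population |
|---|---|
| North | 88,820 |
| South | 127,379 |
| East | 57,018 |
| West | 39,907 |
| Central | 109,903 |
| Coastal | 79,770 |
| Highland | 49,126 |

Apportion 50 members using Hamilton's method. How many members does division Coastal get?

The standard divisor is 551923/50 ≈ 11038.46.
Standard quotas: North 8.0464, South 11.5396, East 5.1654, West 3.6153, Central 9.9564, Coastal 7.2266, Highland 4.4504.
Lower quotas: North 8, South 11, East 5, West 3, Central 9, Coastal 7, Highland 4 (sum 47, leaving 3 seats).
Remainders in descending order: Central 0.9564, West 0.6153, South 0.5396, Highland 0.4504, Coastal 0.2266, East 0.1654, North 0.0464.
Largest remainders: Central, West, South receive the extra seats.
Coastal receives 7.

7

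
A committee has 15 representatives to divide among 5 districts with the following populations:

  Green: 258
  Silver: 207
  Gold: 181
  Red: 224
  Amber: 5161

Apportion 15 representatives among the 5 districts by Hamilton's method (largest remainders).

The standard divisor is 6031/15 ≈ 402.067.
Standard quotas: Green 0.6417, Silver 0.5148, Gold 0.4502, Red 0.5571, Amber 12.8362.
Lower quotas: Green 0, Silver 0, Gold 0, Red 0, Amber 12 (sum 12, leaving 3 seats).
Remainders in descending order: Amber 0.8362, Green 0.6417, Red 0.5571, Silver 0.5148, Gold 0.4502.
Largest remainders: Amber, Green, Red receive the extra seats.

Green 1, Silver 0, Gold 0, Red 1, Amber 13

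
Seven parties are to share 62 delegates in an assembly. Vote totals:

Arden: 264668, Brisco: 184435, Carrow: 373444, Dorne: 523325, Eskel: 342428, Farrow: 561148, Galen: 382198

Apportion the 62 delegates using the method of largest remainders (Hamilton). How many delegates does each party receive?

Arden 6; Brisco 5; Carrow 9; Dorne 12; Eskel 8; Farrow 13; Galen 9

Standard divisor: 2631646 ÷ 62 ≈ 42445.903.
Standard quotas: Arden 6.2354, Brisco 4.3452, Carrow 8.7981, Dorne 12.3292, Eskel 8.0674, Farrow 13.2203, Galen 9.0044.
Lower quotas: Arden 6, Brisco 4, Carrow 8, Dorne 12, Eskel 8, Farrow 13, Galen 9 (sum 60, leaving 2 seats).
Remainders in descending order: Carrow 0.7981, Brisco 0.3452, Dorne 0.3292, Arden 0.2354, Farrow 0.2203, Eskel 0.0674, Galen 0.0044.
The surplus seats go to Carrow, Brisco.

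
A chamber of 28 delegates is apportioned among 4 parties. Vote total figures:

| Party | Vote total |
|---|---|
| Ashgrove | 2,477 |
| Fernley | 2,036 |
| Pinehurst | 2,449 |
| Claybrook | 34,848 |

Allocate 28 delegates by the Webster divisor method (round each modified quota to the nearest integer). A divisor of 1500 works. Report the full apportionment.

Ashgrove=2; Fernley=1; Pinehurst=2; Claybrook=23

With modified divisor 1500: modified quotas Ashgrove 1.651, Fernley 1.357, Pinehurst 1.633, Claybrook 23.232.
Rounding to the nearest integer: Ashgrove 2, Fernley 1, Pinehurst 2, Claybrook 23 (total 28).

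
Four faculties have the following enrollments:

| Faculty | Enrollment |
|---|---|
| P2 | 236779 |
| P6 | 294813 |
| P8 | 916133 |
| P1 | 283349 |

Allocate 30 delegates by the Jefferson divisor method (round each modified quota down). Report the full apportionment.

Standard divisor 1731074/30 ≈ 57702.467; standard quotas: P2 4.103, P6 5.109, P8 15.877, P1 4.911.
Rounding down gives 4, 5, 15, 4 = 28 seats, so the divisor must be adjusted.
With modified divisor 55300: modified quotas P2 4.282, P6 5.331, P8 16.567, P1 5.124.
Rounding down: P2 4, P6 5, P8 16, P1 5 (total 30).

P2 4, P6 5, P8 16, P1 5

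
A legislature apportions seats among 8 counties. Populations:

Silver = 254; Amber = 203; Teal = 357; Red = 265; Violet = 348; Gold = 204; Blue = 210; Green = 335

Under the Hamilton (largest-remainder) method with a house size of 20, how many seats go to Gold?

2

Total 2176; standard divisor 2176/20 ≈ 108.8.
Standard quotas: Silver 2.335, Amber 1.866, Teal 3.281, Red 2.436, Violet 3.199, Gold 1.875, Blue 1.930, Green 3.079.
Lower quotas: Silver 2, Amber 1, Teal 3, Red 2, Violet 3, Gold 1, Blue 1, Green 3 (sum 16, leaving 4 seats).
Remainders in descending order: Blue 0.930, Gold 0.875, Amber 0.866, Red 0.436, Silver 0.335, Teal 0.281, Violet 0.199, Green 0.079.
Largest remainders: Blue, Gold, Amber, Red receive the extra seats.
Gold receives 2.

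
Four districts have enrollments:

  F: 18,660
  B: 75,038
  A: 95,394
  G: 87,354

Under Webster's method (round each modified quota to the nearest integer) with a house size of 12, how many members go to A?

4

Standard divisor 276446/12 ≈ 23037.167; standard quotas: F 0.810, B 3.257, A 4.141, G 3.792.
Rounding to the nearest integer gives F 1, B 3, A 4, G 4 — total 12, matching the house size, so no adjustment is needed.
A receives 4.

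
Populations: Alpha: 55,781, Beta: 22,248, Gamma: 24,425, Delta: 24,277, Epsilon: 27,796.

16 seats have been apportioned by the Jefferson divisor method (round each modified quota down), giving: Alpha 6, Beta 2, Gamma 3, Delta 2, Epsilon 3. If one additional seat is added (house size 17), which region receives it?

Priority for the next seat is population ÷ (current seats + 1).
Priorities: Alpha 7968.714, Beta 7416.000, Gamma 6106.250, Delta 8092.333, Epsilon 6949.000.
Highest priority: Delta.

Delta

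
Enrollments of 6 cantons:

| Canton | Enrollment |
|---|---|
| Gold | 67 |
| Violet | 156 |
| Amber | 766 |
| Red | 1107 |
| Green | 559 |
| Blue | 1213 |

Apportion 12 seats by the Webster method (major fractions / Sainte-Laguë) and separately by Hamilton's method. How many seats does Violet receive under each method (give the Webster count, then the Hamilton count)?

Webster: Gold 0, Violet 0, Amber 2, Red 4, Green 2, Blue 4.
Hamilton: Gold 0, Violet 1, Amber 2, Red 3, Green 2, Blue 4.
Violet gets 0 under Webster and 1 under Hamilton.

0 and 1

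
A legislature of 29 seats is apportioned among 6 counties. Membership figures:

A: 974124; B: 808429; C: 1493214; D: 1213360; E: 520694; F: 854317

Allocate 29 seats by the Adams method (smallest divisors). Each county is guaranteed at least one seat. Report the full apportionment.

A: 5, B: 4, C: 7, D: 6, E: 3, F: 4

Standard divisor 5864138/29 ≈ 202211.655; standard quotas: A 4.817, B 3.998, C 7.384, D 6.000, E 2.575, F 4.225.
Rounding up gives 5, 4, 8, 7, 3, 5 = 32 seats, so the divisor must be adjusted.
With modified divisor 228100: modified quotas A 4.271, B 3.544, C 6.546, D 5.319, E 2.283, F 3.745.
Rounding up: A 5, B 4, C 7, D 6, E 3, F 4 (total 29).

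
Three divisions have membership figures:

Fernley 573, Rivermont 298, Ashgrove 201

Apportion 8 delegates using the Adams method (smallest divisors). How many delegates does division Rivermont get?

2

Standard divisor 1072/8 ≈ 134; standard quotas: Fernley 4.276, Rivermont 2.224, Ashgrove 1.500.
Rounding up gives 5, 3, 2 = 10 seats, so the divisor must be adjusted.
With modified divisor 170: modified quotas Fernley 3.371, Rivermont 1.753, Ashgrove 1.182.
Rounding up: Fernley 4, Rivermont 2, Ashgrove 2 (total 8).
Rivermont receives 2.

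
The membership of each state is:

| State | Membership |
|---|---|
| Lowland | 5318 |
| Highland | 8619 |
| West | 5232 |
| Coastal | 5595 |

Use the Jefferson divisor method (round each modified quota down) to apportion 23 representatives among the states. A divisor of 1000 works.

Lowland: 5, Highland: 8, West: 5, Coastal: 5

With modified divisor 1000: modified quotas Lowland 5.318, Highland 8.619, West 5.232, Coastal 5.595.
Rounding down: Lowland 5, Highland 8, West 5, Coastal 5 (total 23).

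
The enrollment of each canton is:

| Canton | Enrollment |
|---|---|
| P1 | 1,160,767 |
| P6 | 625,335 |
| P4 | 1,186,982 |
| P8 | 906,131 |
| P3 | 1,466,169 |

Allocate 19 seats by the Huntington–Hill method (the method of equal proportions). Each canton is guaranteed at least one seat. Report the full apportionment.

P1 4, P6 2, P4 4, P8 3, P3 6

With divisor 266551: modified quotas P1 4.355, P6 2.346, P4 4.453, P8 3.399, P3 5.501.
Geometric-mean thresholds: P1 √(4·5)=4.472, P6 √(2·3)=2.449, P4 √(4·5)=4.472, P8 √(3·4)=3.464, P3 √(5·6)=5.477.
Each quota rounded against its threshold gives P1 4, P6 2, P4 4, P8 3, P3 6 (total 19).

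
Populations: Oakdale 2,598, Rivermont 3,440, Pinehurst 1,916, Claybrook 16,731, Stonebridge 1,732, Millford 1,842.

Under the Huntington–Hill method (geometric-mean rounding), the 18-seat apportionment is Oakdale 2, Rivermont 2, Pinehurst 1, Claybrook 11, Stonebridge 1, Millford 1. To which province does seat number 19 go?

Priority for the next seat is population ÷ (√(s·(s+1))).
Priorities: Oakdale 1060.629, Rivermont 1404.374, Pinehurst 1354.817, Claybrook 1456.247, Stonebridge 1224.709, Millford 1302.491.
Highest priority: Claybrook.

Claybrook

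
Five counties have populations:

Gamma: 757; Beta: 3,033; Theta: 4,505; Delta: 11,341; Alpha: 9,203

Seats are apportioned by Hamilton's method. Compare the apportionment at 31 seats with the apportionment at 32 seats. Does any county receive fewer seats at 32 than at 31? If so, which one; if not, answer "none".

none

At 31 seats: Gamma 1, Beta 3, Theta 5, Delta 12, Alpha 10.
At 32 seats: Gamma 1, Beta 3, Theta 5, Delta 13, Alpha 10.
No county's allocation decreased.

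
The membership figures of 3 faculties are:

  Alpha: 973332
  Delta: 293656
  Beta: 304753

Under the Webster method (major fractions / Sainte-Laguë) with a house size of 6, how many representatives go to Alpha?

4

Standard divisor 1571741/6 ≈ 261956.833; standard quotas: Alpha 3.716, Delta 1.121, Beta 1.163.
Rounding to the nearest integer gives Alpha 4, Delta 1, Beta 1 — total 6, matching the house size, so no adjustment is needed.
Alpha receives 4.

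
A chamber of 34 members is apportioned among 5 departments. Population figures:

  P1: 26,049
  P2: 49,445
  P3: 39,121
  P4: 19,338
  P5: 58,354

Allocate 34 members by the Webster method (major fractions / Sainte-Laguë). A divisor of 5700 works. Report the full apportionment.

With modified divisor 5700: modified quotas P1 4.570, P2 8.675, P3 6.863, P4 3.393, P5 10.238.
Rounding to the nearest integer: P1 5, P2 9, P3 7, P4 3, P5 10 (total 34).

P1 5, P2 9, P3 7, P4 3, P5 10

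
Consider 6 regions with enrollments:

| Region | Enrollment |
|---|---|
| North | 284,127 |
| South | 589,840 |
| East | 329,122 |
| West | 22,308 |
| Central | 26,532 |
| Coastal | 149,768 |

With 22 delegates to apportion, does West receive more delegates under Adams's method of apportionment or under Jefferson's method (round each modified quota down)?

Adams: North 4, South 8, East 5, West 1, Central 1, Coastal 3.
Jefferson: North 5, South 10, East 5, West 0, Central 0, Coastal 2.
West gets 1 under Adams and 0 under Jefferson.

Adams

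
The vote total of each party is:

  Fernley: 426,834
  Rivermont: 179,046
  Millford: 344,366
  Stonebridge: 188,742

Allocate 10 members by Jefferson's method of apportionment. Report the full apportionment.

Standard divisor 1138988/10 ≈ 113898.8; standard quotas: Fernley 3.747, Rivermont 1.572, Millford 3.023, Stonebridge 1.657.
Rounding down gives 3, 1, 3, 1 = 8 seats, so the divisor must be adjusted.
With modified divisor 91900: modified quotas Fernley 4.645, Rivermont 1.948, Millford 3.747, Stonebridge 2.054.
Rounding down: Fernley 4, Rivermont 1, Millford 3, Stonebridge 2 (total 10).

Fernley 4, Rivermont 1, Millford 3, Stonebridge 2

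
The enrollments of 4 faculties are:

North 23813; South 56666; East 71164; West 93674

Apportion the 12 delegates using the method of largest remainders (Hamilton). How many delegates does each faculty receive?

Standard divisor: 245317 ÷ 12 ≈ 20443.083.
Standard quotas: North 1.1648, South 2.7719, East 3.4811, West 4.5822.
Lower quotas: North 1, South 2, East 3, West 4 (sum 10, leaving 2 seats).
Remainders in descending order: South 0.7719, West 0.5822, East 0.4811, North 0.1648.
Largest remainders: South, West receive the extra seats.

North 1, South 3, East 3, West 5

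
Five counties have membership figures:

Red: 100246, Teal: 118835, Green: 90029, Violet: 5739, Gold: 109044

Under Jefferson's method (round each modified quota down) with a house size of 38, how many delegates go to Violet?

Standard divisor 423893/38 ≈ 11155.079; standard quotas: Red 8.987, Teal 10.653, Green 8.071, Violet 0.514, Gold 9.775.
Rounding down gives 8, 10, 8, 0, 9 = 35 seats, so the divisor must be adjusted.
With modified divisor 10400: modified quotas Red 9.639, Teal 11.426, Green 8.657, Violet 0.552, Gold 10.485.
Rounding down: Red 9, Teal 11, Green 8, Violet 0, Gold 10 (total 38).
Violet receives 0.

0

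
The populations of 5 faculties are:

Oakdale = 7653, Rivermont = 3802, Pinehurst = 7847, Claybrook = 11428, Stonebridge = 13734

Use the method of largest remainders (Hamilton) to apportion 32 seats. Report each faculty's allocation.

Oakdale=5; Rivermont=3; Pinehurst=6; Claybrook=8; Stonebridge=10

The standard divisor is 44464/32 ≈ 1389.5.
Standard quotas: Oakdale 5.5077, Rivermont 2.7362, Pinehurst 5.6474, Claybrook 8.2245, Stonebridge 9.8841.
Lower quotas: Oakdale 5, Rivermont 2, Pinehurst 5, Claybrook 8, Stonebridge 9 (sum 29, leaving 3 seats).
Remainders in descending order: Stonebridge 0.8841, Rivermont 0.7362, Pinehurst 0.6474, Oakdale 0.5077, Claybrook 0.2245.
Largest remainders: Stonebridge, Rivermont, Pinehurst receive the extra seats.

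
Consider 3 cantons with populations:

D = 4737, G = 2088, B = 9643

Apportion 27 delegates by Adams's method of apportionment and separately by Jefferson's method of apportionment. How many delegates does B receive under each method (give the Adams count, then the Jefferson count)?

Adams: D 8, G 4, B 15.
Jefferson: D 8, G 3, B 16.
B gets 15 under Adams and 16 under Jefferson.

15 and 16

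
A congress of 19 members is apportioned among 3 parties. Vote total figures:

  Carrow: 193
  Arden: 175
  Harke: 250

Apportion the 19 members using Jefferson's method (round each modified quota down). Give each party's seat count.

Carrow=6, Arden=5, Harke=8

Standard divisor 618/19 ≈ 32.526; standard quotas: Carrow 5.934, Arden 5.380, Harke 7.686.
Rounding down gives 5, 5, 7 = 17 seats, so the divisor must be adjusted.
With modified divisor 30: modified quotas Carrow 6.433, Arden 5.833, Harke 8.333.
Rounding down: Carrow 6, Arden 5, Harke 8 (total 19).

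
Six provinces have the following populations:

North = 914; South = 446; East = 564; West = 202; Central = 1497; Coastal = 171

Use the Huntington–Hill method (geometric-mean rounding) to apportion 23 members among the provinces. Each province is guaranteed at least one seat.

North 6, South 3, East 3, West 1, Central 9, Coastal 1

With divisor 165: modified quotas North 5.539, South 2.703, East 3.418, West 1.224, Central 9.073, Coastal 1.036.
Geometric-mean thresholds: North √(5·6)=5.477, South √(2·3)=2.449, East √(3·4)=3.464, West √(1·2)=1.414, Central √(9·10)=9.487, Coastal √(1·2)=1.414.
Each quota rounded against its threshold gives North 6, South 3, East 3, West 1, Central 9, Coastal 1 (total 23).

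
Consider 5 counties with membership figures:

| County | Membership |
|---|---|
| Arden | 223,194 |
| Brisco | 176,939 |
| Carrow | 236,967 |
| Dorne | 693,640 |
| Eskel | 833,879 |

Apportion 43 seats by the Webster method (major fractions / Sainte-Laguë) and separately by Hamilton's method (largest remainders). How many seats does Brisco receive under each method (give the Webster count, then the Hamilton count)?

Webster: Arden 4, Brisco 4, Carrow 5, Dorne 14, Eskel 16.
Hamilton: Arden 4, Brisco 3, Carrow 5, Dorne 14, Eskel 17.
Brisco gets 4 under Webster and 3 under Hamilton.

4 and 3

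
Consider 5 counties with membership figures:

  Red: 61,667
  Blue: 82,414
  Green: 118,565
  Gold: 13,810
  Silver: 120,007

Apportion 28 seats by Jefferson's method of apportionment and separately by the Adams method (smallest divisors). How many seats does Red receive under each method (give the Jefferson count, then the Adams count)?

Jefferson: Red 4, Blue 6, Green 8, Gold 1, Silver 9.
Adams: Red 5, Blue 6, Green 8, Gold 1, Silver 8.
Red gets 4 under Jefferson and 5 under Adams.

4 and 5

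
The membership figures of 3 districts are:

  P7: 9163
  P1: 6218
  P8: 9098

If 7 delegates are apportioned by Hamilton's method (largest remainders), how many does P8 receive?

Standard divisor: 24479 ÷ 7 = 3497.
Standard quotas: P7 2.6202, P1 1.7781, P8 2.6017.
Lower quotas: P7 2, P1 1, P8 2 (sum 5, leaving 2 seats).
Remainders in descending order: P1 0.7781, P7 0.6202, P8 0.6017.
Largest remainders: P1, P7 receive the extra seats.
P8 receives 2.

2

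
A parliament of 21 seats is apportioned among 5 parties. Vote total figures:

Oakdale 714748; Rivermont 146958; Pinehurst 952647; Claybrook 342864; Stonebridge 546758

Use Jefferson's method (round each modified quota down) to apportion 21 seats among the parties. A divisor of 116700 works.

With modified divisor 116700: modified quotas Oakdale 6.125, Rivermont 1.259, Pinehurst 8.163, Claybrook 2.938, Stonebridge 4.685.
Rounding down: Oakdale 6, Rivermont 1, Pinehurst 8, Claybrook 2, Stonebridge 4 (total 21).

Oakdale 6; Rivermont 1; Pinehurst 8; Claybrook 2; Stonebridge 4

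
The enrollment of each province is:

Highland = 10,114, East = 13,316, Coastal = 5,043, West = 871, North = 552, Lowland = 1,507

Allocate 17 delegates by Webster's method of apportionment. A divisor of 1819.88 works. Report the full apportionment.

With modified divisor 1819.88: modified quotas Highland 5.558, East 7.317, Coastal 2.771, West 0.479, North 0.303, Lowland 0.828.
Rounding to the nearest integer: Highland 6, East 7, Coastal 3, West 0, North 0, Lowland 1 (total 17).

Highland: 6, East: 7, Coastal: 3, West: 0, North: 0, Lowland: 1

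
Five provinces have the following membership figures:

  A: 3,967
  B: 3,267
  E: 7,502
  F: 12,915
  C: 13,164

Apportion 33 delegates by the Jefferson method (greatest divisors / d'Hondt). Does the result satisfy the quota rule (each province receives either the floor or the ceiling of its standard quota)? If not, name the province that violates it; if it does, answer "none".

Standard quotas: A 3.207, B 2.641, E 6.066, F 10.442, C 10.643.
Jefferson allocation: A 3, B 2, E 6, F 11, C 11.
Every allocation lies between the lower and upper quota.

none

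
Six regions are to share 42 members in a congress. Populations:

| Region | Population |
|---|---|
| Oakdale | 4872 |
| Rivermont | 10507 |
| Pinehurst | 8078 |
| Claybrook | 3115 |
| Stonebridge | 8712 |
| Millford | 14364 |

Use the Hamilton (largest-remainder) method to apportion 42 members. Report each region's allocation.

The standard divisor is 49648/42 ≈ 1182.095.
Standard quotas: Oakdale 4.1215, Rivermont 8.8885, Pinehurst 6.8336, Claybrook 2.6352, Stonebridge 7.3700, Millford 12.1513.
Lower quotas: Oakdale 4, Rivermont 8, Pinehurst 6, Claybrook 2, Stonebridge 7, Millford 12 (sum 39, leaving 3 seats).
Remainders in descending order: Rivermont 0.8885, Pinehurst 0.8336, Claybrook 0.6352, Stonebridge 0.3700, Millford 0.1513, Oakdale 0.1215.
Largest remainders: Rivermont, Pinehurst, Claybrook receive the extra seats.

Oakdale 4; Rivermont 9; Pinehurst 7; Claybrook 3; Stonebridge 7; Millford 12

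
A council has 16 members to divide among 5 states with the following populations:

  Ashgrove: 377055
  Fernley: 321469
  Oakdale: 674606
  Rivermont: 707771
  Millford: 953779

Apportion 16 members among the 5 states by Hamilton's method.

Ashgrove 2, Fernley 2, Oakdale 3, Rivermont 4, Millford 5

The standard divisor is 3034680/16 ≈ 189667.5.
Standard quotas: Ashgrove 1.9880, Fernley 1.6949, Oakdale 3.5568, Rivermont 3.7316, Millford 5.0287.
Lower quotas: Ashgrove 1, Fernley 1, Oakdale 3, Rivermont 3, Millford 5 (sum 13, leaving 3 seats).
Remainders in descending order: Ashgrove 0.9880, Rivermont 0.7316, Fernley 0.6949, Oakdale 0.5568, Millford 0.0287.
The surplus seats go to Ashgrove, Rivermont, Fernley.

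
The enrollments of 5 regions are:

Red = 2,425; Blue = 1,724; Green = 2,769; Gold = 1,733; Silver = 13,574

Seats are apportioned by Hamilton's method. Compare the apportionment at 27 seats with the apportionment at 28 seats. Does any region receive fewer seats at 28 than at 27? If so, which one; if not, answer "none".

At 27 seats: Red 3, Blue 2, Green 3, Gold 2, Silver 17.
At 28 seats: Red 3, Blue 2, Green 4, Gold 2, Silver 17.
No region's allocation decreased.

none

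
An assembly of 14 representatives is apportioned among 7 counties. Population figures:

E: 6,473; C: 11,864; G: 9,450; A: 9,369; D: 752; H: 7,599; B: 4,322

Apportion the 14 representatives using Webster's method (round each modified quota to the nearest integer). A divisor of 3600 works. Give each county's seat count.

With modified divisor 3600: modified quotas E 1.798, C 3.296, G 2.625, A 2.603, D 0.209, H 2.111, B 1.201.
Rounding to the nearest integer: E 2, C 3, G 3, A 3, D 0, H 2, B 1 (total 14).

E 2; C 3; G 3; A 3; D 0; H 2; B 1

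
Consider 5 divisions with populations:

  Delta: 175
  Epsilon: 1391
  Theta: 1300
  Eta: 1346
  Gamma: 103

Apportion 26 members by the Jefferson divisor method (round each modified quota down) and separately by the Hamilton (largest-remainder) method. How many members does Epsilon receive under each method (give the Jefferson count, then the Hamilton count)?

Jefferson: Delta 1, Epsilon 9, Theta 8, Eta 8, Gamma 0.
Hamilton: Delta 1, Epsilon 8, Theta 8, Eta 8, Gamma 1.
Epsilon gets 9 under Jefferson and 8 under Hamilton.

9 and 8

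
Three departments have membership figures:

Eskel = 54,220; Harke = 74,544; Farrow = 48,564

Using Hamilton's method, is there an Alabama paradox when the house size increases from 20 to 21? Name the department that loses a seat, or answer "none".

none

At 20 seats: Eskel 6, Harke 8, Farrow 6.
At 21 seats: Eskel 6, Harke 9, Farrow 6.
No department's allocation decreased.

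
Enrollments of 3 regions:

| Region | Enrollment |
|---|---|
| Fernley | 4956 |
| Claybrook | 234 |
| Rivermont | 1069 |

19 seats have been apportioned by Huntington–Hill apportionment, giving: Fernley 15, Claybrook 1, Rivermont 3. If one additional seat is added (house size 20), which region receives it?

Priority for the next seat is population ÷ (√(s·(s+1))).
Priorities: Fernley 319.908, Claybrook 165.463, Rivermont 308.594.
Highest priority: Fernley.

Fernley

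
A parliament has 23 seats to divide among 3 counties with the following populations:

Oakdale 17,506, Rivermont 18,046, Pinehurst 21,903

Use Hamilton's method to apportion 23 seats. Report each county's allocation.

Oakdale: 7, Rivermont: 7, Pinehurst: 9

Total 57455; standard divisor 57455/23 ≈ 2498.043.
Standard quotas: Oakdale 7.0079, Rivermont 7.2241, Pinehurst 8.7681.
Lower quotas: Oakdale 7, Rivermont 7, Pinehurst 8 (sum 22, leaving 1 seat).
Remainders in descending order: Pinehurst 0.7681, Rivermont 0.2241, Oakdale 0.0079.
The surplus seat goes to Pinehurst.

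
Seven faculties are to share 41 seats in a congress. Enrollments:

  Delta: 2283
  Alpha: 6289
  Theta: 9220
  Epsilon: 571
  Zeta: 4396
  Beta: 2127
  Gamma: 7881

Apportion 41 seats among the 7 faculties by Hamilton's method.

Delta 3; Alpha 8; Theta 11; Epsilon 1; Zeta 5; Beta 3; Gamma 10

Standard divisor: 32767 ÷ 41 ≈ 799.195.
Standard quotas: Delta 2.8566, Alpha 7.8692, Theta 11.5366, Epsilon 0.7145, Zeta 5.5005, Beta 2.6614, Gamma 9.8612.
Lower quotas: Delta 2, Alpha 7, Theta 11, Epsilon 0, Zeta 5, Beta 2, Gamma 9 (sum 36, leaving 5 seats).
Remainders in descending order: Alpha 0.8692, Gamma 0.8612, Delta 0.8566, Epsilon 0.7145, Beta 0.6614, Theta 0.5366, Zeta 0.5005.
The surplus seats go to Alpha, Gamma, Delta, Epsilon, Beta.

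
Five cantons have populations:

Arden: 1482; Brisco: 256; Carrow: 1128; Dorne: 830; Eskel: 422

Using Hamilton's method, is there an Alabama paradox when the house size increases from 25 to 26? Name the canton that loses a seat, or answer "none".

At 25 seats: Arden 9, Brisco 1, Carrow 7, Dorne 5, Eskel 3.
At 26 seats: Arden 9, Brisco 2, Carrow 7, Dorne 5, Eskel 3.
No canton's allocation decreased.

none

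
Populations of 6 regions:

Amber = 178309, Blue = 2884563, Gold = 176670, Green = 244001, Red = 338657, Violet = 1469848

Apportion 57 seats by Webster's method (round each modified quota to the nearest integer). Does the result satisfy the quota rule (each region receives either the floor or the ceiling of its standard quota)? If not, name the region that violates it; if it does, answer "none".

Blue

Standard quotas: Amber 1.921, Blue 31.069, Gold 1.903, Green 2.628, Red 3.648, Violet 15.832.
Webster allocation: Amber 2, Blue 30, Gold 2, Green 3, Red 4, Violet 16.
Blue has quota 31.069 (lower 31, upper 32) but receives 30 — outside the quota interval.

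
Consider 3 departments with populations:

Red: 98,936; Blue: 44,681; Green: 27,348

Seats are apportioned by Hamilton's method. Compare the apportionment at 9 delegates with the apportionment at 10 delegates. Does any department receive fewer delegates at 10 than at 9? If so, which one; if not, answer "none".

Green

At 9 seats: Red 5, Blue 2, Green 2.
At 10 seats: Red 6, Blue 3, Green 1.
Green drops from 2 to 1.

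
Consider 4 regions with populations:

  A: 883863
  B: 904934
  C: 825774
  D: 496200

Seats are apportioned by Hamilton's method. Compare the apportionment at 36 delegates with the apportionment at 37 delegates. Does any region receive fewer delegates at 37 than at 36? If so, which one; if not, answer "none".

At 36 seats: A 10, B 10, C 10, D 6.
At 37 seats: A 10, B 11, C 10, D 6.
No region's allocation decreased.

none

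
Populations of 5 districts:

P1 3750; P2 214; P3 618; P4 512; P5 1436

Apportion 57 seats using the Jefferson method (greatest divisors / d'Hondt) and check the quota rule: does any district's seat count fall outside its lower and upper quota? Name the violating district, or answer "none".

P1

Standard quotas: P1 32.734, P2 1.868, P3 5.394, P4 4.469, P5 12.535.
Jefferson allocation: P1 34, P2 1, P3 5, P4 4, P5 13.
P1 has quota 32.734 (lower 32, upper 33) but receives 34 — outside the quota interval.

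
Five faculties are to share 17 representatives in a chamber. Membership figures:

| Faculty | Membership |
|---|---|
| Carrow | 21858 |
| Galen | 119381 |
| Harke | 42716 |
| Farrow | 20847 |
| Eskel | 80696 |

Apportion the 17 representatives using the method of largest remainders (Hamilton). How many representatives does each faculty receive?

Carrow 1; Galen 7; Harke 3; Farrow 1; Eskel 5

Standard divisor: 285498 ÷ 17 = 16794.
Standard quotas: Carrow 1.3015, Galen 7.1086, Harke 2.5435, Farrow 1.2413, Eskel 4.8050.
Lower quotas: Carrow 1, Galen 7, Harke 2, Farrow 1, Eskel 4 (sum 15, leaving 2 seats).
Remainders in descending order: Eskel 0.8050, Harke 0.5435, Carrow 0.3015, Farrow 0.2413, Galen 0.1086.
Largest remainders: Eskel, Harke receive the extra seats.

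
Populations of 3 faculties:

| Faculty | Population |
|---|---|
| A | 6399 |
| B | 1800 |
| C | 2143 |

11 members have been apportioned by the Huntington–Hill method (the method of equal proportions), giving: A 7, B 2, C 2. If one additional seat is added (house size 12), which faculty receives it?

C

Priority for the next seat is population ÷ (√(s·(s+1))).
Priorities: A 855.102, B 734.847, C 874.876.
Highest priority: C.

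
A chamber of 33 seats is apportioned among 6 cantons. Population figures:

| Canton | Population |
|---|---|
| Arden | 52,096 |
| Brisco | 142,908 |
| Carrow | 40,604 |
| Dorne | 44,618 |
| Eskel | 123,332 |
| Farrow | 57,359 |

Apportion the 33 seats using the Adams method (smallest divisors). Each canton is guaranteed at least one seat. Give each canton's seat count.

Arden=4, Brisco=10, Carrow=3, Dorne=3, Eskel=9, Farrow=4

Standard divisor 460917/33 ≈ 13967.182; standard quotas: Arden 3.730, Brisco 10.232, Carrow 2.907, Dorne 3.194, Eskel 8.830, Farrow 4.107.
Rounding up gives 4, 11, 3, 4, 9, 5 = 36 seats, so the divisor must be adjusted.
With modified divisor 15100: modified quotas Arden 3.450, Brisco 9.464, Carrow 2.689, Dorne 2.955, Eskel 8.168, Farrow 3.799.
Rounding up: Arden 4, Brisco 10, Carrow 3, Dorne 3, Eskel 9, Farrow 4 (total 33).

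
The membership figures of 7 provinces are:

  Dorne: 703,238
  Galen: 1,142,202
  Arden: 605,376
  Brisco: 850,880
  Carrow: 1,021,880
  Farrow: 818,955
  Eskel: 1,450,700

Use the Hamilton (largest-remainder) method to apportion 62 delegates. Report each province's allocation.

The standard divisor is 6593231/62 ≈ 106342.435.
Standard quotas: Dorne 6.6130, Galen 10.7408, Arden 5.6927, Brisco 8.0013, Carrow 9.6093, Farrow 7.7011, Eskel 13.6418.
Lower quotas: Dorne 6, Galen 10, Arden 5, Brisco 8, Carrow 9, Farrow 7, Eskel 13 (sum 58, leaving 4 seats).
Remainders in descending order: Galen 0.7408, Farrow 0.7011, Arden 0.6927, Eskel 0.6418, Dorne 0.6130, Carrow 0.6093, Brisco 0.0013.
The surplus seats go to Galen, Farrow, Arden, Eskel.

Dorne=6, Galen=11, Arden=6, Brisco=8, Carrow=9, Farrow=8, Eskel=14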